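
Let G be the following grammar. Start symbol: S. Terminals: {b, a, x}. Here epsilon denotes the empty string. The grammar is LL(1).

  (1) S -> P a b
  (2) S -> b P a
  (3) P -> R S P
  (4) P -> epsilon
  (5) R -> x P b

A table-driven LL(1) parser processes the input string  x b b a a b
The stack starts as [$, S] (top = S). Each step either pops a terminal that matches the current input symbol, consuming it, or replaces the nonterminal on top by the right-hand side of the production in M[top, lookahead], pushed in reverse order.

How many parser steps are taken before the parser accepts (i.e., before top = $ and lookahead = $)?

13

      Stack            Input          Action
   1  $ S              x b b a a b $  expand S -> P a b
   2  $ b a P          x b b a a b $  expand P -> R S P
   3  $ b a P S R      x b b a a b $  expand R -> x P b
   4  $ b a P S b P x  x b b a a b $  match x
   5  $ b a P S b P    b b a a b $    expand P -> epsilon
   6  $ b a P S b      b b a a b $    match b
   7  $ b a P S        b a a b $      expand S -> b P a
   8  $ b a P a P b    b a a b $      match b
   9  $ b a P a P      a a b $        expand P -> epsilon
  10  $ b a P a        a a b $        match a
  11  $ b a P          a b $          expand P -> epsilon
  12  $ b a            a b $          match a
  13  $ b              b $            match b
Accept reached after 13 steps.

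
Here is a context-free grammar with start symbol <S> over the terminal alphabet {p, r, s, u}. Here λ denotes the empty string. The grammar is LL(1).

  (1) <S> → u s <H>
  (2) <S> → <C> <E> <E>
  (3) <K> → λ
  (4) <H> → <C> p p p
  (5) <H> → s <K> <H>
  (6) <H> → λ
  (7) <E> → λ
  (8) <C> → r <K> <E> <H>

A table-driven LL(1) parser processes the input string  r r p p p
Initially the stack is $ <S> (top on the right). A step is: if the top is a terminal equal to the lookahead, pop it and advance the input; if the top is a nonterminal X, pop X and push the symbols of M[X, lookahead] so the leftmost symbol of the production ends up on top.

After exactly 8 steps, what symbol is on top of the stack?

     Stack                          Input        Action
  1  $ <S>                          r r p p p $  expand <S> → <C> <E> <E>
  2  $ <E> <E> <C>                  r r p p p $  expand <C> → r <K> <E> <H>
  3  $ <E> <E> <H> <E> <K> r        r r p p p $  match r
  4  $ <E> <E> <H> <E> <K>          r p p p $    expand <K> → λ
  5  $ <E> <E> <H> <E>              r p p p $    expand <E> → λ
  6  $ <E> <E> <H>                  r p p p $    expand <H> → <C> p p p
  7  $ <E> <E> p p p <C>            r p p p $    expand <C> → r <K> <E> <H>
  8  $ <E> <E> p p p <H> <E> <K> r  r p p p $    match r
Stack after step 8: $ <E> <E> p p p <H> <E> <K> (top = <K>).

<K>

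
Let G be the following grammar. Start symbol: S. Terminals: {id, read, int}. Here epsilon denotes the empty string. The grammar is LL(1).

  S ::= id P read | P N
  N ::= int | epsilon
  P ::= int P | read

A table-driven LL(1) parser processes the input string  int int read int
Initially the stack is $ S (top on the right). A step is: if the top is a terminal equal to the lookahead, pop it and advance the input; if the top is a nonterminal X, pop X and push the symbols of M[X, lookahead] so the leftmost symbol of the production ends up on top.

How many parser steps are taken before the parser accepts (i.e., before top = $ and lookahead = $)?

9

step 1: stack=$ S  input=int int read int $  — expand S ::= P N
step 2: stack=$ N P  input=int int read int $  — expand P ::= int P
step 3: stack=$ N P int  input=int int read int $  — match int
step 4: stack=$ N P  input=int read int $  — expand P ::= int P
step 5: stack=$ N P int  input=int read int $  — match int
step 6: stack=$ N P  input=read int $  — expand P ::= read
step 7: stack=$ N read  input=read int $  — match read
step 8: stack=$ N  input=int $  — expand N ::= int
step 9: stack=$ int  input=int $  — match int
Accept reached after 9 steps.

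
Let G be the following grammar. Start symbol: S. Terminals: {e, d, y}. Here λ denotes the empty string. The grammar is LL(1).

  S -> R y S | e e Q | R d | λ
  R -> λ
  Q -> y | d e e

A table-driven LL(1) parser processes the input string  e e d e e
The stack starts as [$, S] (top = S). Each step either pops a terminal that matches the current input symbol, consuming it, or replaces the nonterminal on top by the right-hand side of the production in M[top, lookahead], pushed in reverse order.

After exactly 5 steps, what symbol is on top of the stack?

e

     Stack    Input        Action
  1  $ S      e e d e e $  expand S -> e e Q
  2  $ Q e e  e e d e e $  match e
  3  $ Q e    e d e e $    match e
  4  $ Q      d e e $      expand Q -> d e e
  5  $ e e d  d e e $      match d
Stack after step 5: $ e e (top = e).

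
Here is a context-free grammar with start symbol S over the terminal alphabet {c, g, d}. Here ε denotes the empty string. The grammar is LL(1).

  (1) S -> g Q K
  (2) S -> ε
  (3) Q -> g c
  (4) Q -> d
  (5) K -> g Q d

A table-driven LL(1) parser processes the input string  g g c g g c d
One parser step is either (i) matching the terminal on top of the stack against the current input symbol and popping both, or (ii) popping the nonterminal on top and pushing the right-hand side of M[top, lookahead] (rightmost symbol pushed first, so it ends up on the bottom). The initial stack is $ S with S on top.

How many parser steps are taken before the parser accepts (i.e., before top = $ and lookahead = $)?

step 1: stack=$ S  input=g g c g g c d $  — expand S -> g Q K
step 2: stack=$ K Q g  input=g g c g g c d $  — match g
step 3: stack=$ K Q  input=g c g g c d $  — expand Q -> g c
step 4: stack=$ K c g  input=g c g g c d $  — match g
step 5: stack=$ K c  input=c g g c d $  — match c
step 6: stack=$ K  input=g g c d $  — expand K -> g Q d
step 7: stack=$ d Q g  input=g g c d $  — match g
step 8: stack=$ d Q  input=g c d $  — expand Q -> g c
step 9: stack=$ d c g  input=g c d $  — match g
step 10: stack=$ d c  input=c d $  — match c
step 11: stack=$ d  input=d $  — match d
Accept reached after 11 steps.

11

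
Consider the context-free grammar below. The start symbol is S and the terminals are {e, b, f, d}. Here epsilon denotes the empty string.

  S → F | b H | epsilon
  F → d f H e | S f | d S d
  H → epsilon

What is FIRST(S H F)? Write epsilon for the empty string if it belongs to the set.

{b, d, f}

FIRST(H): from H→epsilon we get {epsilon}. So FIRST(H) = {epsilon}.
FIRST(S): from S→F we get {b, d, f}; from S→b H we get {b}; from S→epsilon we get {epsilon}. So FIRST(S) = {epsilon, b, d, f}.
FIRST(F): from F→d f H e we get {d}; from F→S f we get {b, d, f}; from F→d S d we get {d}. So FIRST(F) = {b, d, f}.
FIRST(S H F): take FIRST of each symbol in turn, carrying on past any symbol whose FIRST contains epsilon; result {b, d, f}.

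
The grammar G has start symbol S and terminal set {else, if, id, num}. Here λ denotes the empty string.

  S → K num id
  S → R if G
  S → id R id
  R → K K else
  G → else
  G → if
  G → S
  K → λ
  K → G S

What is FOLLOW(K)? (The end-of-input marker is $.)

{else, id, if, num}

FIRST(S): from S→K num id we get {else, id, if, num}; from S→R if G we get {else, id, if, num}; from S→id R id we get {id}. So FIRST(S) = {else, id, if, num}.
FIRST(G): from G→else we get {else}; from G→if we get {if}; from G→S we get {else, id, if, num}. So FIRST(G) = {else, id, if, num}.
FIRST(K): from K→λ we get {λ}; from K→G S we get {else, id, if, num}. So FIRST(K) = {λ, else, id, if, num}.
FIRST(R): from R→K K else we get {else, id, if, num}. So FIRST(R) = {else, id, if, num}.
FOLLOW(S) includes $ since S is the start symbol.
FOLLOW(R): in S→R if G, R is followed by if G with FIRST {if}; in S→id R id, R is followed by id with FIRST {id}. Thus FOLLOW(R) = {id, if}.
FOLLOW(K): in S→K num id, K is followed by num id with FIRST {num}; in R→K K else (occurrence 1), K is followed by K else with FIRST {else, id, if, num}; in R→K K else (occurrence 2), K is followed by else with FIRST {else}. Thus FOLLOW(K) = {else, id, if, num}.
FOLLOW(S): in G→S, the suffix after S is empty, so FOLLOW(S) ⊇ FOLLOW(G) = {$, else, id, if, num}; in K→G S, the suffix after S is empty, so FOLLOW(S) ⊇ FOLLOW(K) = {else, id, if, num}. Thus FOLLOW(S) = {$, else, id, if, num}.
FOLLOW(G): in S→R if G, the suffix after G is empty, so FOLLOW(G) ⊇ FOLLOW(S) = {$, else, id, if, num}; in K→G S, G is followed by S with FIRST {else, id, if, num}. Thus FOLLOW(G) = {$, else, id, if, num}.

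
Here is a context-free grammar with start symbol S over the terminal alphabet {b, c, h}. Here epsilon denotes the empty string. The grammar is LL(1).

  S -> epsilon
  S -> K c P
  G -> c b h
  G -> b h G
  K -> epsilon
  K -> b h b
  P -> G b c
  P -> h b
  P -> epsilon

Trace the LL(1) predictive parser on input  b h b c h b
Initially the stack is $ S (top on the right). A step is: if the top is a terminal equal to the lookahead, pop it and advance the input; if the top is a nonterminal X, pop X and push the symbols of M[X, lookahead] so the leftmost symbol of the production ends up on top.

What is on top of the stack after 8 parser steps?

b

step 1: stack=$ S  input=b h b c h b $  — expand S -> K c P
step 2: stack=$ P c K  input=b h b c h b $  — expand K -> b h b
step 3: stack=$ P c b h b  input=b h b c h b $  — match b
step 4: stack=$ P c b h  input=h b c h b $  — match h
step 5: stack=$ P c b  input=b c h b $  — match b
step 6: stack=$ P c  input=c h b $  — match c
step 7: stack=$ P  input=h b $  — expand P -> h b
step 8: stack=$ b h  input=h b $  — match h
Stack after step 8: $ b (top = b).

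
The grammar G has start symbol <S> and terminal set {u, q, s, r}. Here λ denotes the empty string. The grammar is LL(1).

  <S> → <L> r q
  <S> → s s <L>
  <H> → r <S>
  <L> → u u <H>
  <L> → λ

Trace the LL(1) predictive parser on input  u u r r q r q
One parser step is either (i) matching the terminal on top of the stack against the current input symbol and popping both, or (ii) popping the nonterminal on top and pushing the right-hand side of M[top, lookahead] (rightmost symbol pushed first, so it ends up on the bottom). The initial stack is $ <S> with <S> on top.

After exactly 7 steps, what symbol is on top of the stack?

     Stack          Input            Action
  1  $ <S>          u u r r q r q $  expand <S> → <L> r q
  2  $ q r <L>      u u r r q r q $  expand <L> → u u <H>
  3  $ q r <H> u u  u u r r q r q $  match u
  4  $ q r <H> u    u r r q r q $    match u
  5  $ q r <H>      r r q r q $      expand <H> → r <S>
  6  $ q r <S> r    r r q r q $      match r
  7  $ q r <S>      r q r q $        expand <S> → <L> r q
Stack after step 7: $ q r q r <L> (top = <L>).

<L>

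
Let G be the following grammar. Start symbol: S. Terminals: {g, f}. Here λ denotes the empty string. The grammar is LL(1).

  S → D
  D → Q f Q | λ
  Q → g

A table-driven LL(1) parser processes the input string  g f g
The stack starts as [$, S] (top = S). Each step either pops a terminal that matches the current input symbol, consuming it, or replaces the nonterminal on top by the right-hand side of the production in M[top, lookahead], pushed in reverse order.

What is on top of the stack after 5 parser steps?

step 1: stack=$ S  input=g f g $  — expand S → D
step 2: stack=$ D  input=g f g $  — expand D → Q f Q
step 3: stack=$ Q f Q  input=g f g $  — expand Q → g
step 4: stack=$ Q f g  input=g f g $  — match g
step 5: stack=$ Q f  input=f g $  — match f
Stack after step 5: $ Q (top = Q).

Q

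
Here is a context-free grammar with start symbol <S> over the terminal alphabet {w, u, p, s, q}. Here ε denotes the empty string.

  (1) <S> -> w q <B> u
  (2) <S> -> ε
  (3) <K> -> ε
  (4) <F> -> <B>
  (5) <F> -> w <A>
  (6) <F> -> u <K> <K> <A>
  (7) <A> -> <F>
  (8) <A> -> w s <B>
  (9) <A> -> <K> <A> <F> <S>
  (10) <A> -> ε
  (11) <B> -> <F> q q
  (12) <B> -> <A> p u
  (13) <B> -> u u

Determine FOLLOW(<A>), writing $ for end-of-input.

{p, q, u, w}

FIRST(<S>): from <S>->w q <B> u we get {w}; from <S>->ε we get {ε}. So FIRST(<S>) = {ε, w}.
FIRST(<K>): from <K>->ε we get {ε}. So FIRST(<K>) = {ε}.
FIRST(<F>): from <F>-><B> we get {p, u, w}; from <F>->w <A> we get {w}; from <F>->u <K> <K> <A> we get {u}. So FIRST(<F>) = {p, u, w}.
FIRST(<A>): from <A>-><F> we get {p, u, w}; from <A>->w s <B> we get {w}; from <A>-><K> <A> <F> <S> we get {p, u, w}; from <A>->ε we get {ε}. So FIRST(<A>) = {ε, p, u, w}.
FIRST(<B>): from <B>-><F> q q we get {p, u, w}; from <B>-><A> p u we get {p, u, w}; from <B>->u u we get {u}. So FIRST(<B>) = {p, u, w}.
FOLLOW(<S>) includes $ since <S> is the start symbol.
FOLLOW(<S>): in <A>-><K> <A> <F> <S>, the suffix after <S> is empty, so FOLLOW(<S>) ⊇ FOLLOW(<A>) = {p, q, u, w}. Thus FOLLOW(<S>) = {$, p, q, u, w}.
FOLLOW(<K>): in <F>->u <K> <K> <A> (occurrence 1), <K> is followed by <K> <A> with FIRST {ε, p, u, w}; in <F>->u <K> <K> <A> (occurrence 1), the suffix after <K> is nullable, so FOLLOW(<K>) ⊇ FOLLOW(<F>) = {p, q, u, w}; in <F>->u <K> <K> <A> (occurrence 2), <K> is followed by <A> with FIRST {ε, p, u, w}; in <F>->u <K> <K> <A> (occurrence 2), the suffix after <K> is nullable, so FOLLOW(<K>) ⊇ FOLLOW(<F>) = {p, q, u, w}; in <A>-><K> <A> <F> <S>, <K> is followed by <A> <F> <S> with FIRST {p, u, w}. Thus FOLLOW(<K>) = {p, q, u, w}.
FOLLOW(<F>): in <A>-><F>, the suffix after <F> is empty, so FOLLOW(<F>) ⊇ FOLLOW(<A>) = {p, q, u, w}; in <A>-><K> <A> <F> <S>, <F> is followed by <S> with FIRST {ε, w}; in <A>-><K> <A> <F> <S>, the suffix after <F> is nullable, so FOLLOW(<F>) ⊇ FOLLOW(<A>) = {p, q, u, w}; in <B>-><F> q q, <F> is followed by q q with FIRST {q}. Thus FOLLOW(<F>) = {p, q, u, w}.
FOLLOW(<A>): in <F>->w <A>, the suffix after <A> is empty, so FOLLOW(<A>) ⊇ FOLLOW(<F>) = {p, q, u, w}; in <F>->u <K> <K> <A>, the suffix after <A> is empty, so FOLLOW(<A>) ⊇ FOLLOW(<F>) = {p, q, u, w}; in <A>-><K> <A> <F> <S>, <A> is followed by <F> <S> with FIRST {p, u, w}; in <B>-><A> p u, <A> is followed by p u with FIRST {p}. Thus FOLLOW(<A>) = {p, q, u, w}.
FOLLOW(<B>): in <S>->w q <B> u, <B> is followed by u with FIRST {u}; in <F>-><B>, the suffix after <B> is empty, so FOLLOW(<B>) ⊇ FOLLOW(<F>) = {p, q, u, w}; in <A>->w s <B>, the suffix after <B> is empty, so FOLLOW(<B>) ⊇ FOLLOW(<A>) = {p, q, u, w}. Thus FOLLOW(<B>) = {p, q, u, w}.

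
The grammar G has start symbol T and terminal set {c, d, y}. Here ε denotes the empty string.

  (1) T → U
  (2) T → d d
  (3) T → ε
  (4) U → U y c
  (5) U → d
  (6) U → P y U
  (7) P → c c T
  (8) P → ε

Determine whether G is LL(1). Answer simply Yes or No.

No

FIRST(T) = {ε, c, d, y}
FIRST(U) = {c, d, y}
FIRST(P) = {ε, c}
FOLLOW(T) = {$, y}
FOLLOW(U) = {$, y}
FOLLOW(P) = {y}
Cell M[T, d] receives both T → U and T → d d — the grammar is not LL(1).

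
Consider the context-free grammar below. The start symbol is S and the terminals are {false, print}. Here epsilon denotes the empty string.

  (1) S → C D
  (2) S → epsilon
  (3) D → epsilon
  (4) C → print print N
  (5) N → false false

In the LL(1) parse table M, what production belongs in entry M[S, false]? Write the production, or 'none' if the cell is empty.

none

FIRST(D) = {epsilon}
FIRST(C) = {print}
FIRST(N) = {false}
FIRST(S) = {epsilon, print}  (via C D)
FOLLOW(S) includes $ since S is the start symbol.
FOLLOW(S): S appears on no right-hand side. Thus FOLLOW(S) = {$}.
For S → C D: FIRST(C D) = {print}, so it goes in M[S, t] for t ∈ {print}.
For S → epsilon: FIRST(epsilon) = {epsilon}, so it goes in M[S, t] for t ∈ {}; since epsilon ∈ FIRST, also for every t ∈ FOLLOW(S) = {$}.
None of these place a production in M[S, false].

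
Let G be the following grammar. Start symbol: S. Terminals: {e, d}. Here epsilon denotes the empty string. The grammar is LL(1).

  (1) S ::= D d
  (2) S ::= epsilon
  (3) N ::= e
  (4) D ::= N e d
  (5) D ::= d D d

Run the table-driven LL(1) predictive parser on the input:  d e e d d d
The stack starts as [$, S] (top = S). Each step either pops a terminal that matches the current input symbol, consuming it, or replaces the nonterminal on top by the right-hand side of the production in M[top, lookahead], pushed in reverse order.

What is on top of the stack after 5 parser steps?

e

     Stack        Input          Action
  1  $ S          d e e d d d $  expand S ::= D d
  2  $ d D        d e e d d d $  expand D ::= d D d
  3  $ d d D d    d e e d d d $  match d
  4  $ d d D      e e d d d $    expand D ::= N e d
  5  $ d d d e N  e e d d d $    expand N ::= e
Stack after step 5: $ d d d e e (top = e).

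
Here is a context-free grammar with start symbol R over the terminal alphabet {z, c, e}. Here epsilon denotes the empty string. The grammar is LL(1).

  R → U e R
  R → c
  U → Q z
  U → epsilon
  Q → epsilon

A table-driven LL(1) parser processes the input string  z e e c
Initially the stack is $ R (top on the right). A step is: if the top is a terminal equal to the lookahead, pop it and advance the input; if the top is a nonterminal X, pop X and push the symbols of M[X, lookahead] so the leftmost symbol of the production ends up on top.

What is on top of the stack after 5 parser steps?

     Stack      Input      Action
  1  $ R        z e e c $  expand R → U e R
  2  $ R e U    z e e c $  expand U → Q z
  3  $ R e z Q  z e e c $  expand Q → epsilon
  4  $ R e z    z e e c $  match z
  5  $ R e      e e c $    match e
Stack after step 5: $ R (top = R).

R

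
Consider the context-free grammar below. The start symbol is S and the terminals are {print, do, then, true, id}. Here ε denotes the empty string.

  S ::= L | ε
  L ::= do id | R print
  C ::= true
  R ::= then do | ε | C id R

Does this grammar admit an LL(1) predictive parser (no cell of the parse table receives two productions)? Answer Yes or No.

FIRST(S) = {ε, do, print, then, true}
FIRST(L) = {do, print, then, true}
FIRST(C) = {true}
FIRST(R) = {ε, then, true}
FOLLOW(S) = {$}
FOLLOW(L) = {$}
FOLLOW(C) = {id}
FOLLOW(R) = {print}
Each cell of M receives at most one production.

Yes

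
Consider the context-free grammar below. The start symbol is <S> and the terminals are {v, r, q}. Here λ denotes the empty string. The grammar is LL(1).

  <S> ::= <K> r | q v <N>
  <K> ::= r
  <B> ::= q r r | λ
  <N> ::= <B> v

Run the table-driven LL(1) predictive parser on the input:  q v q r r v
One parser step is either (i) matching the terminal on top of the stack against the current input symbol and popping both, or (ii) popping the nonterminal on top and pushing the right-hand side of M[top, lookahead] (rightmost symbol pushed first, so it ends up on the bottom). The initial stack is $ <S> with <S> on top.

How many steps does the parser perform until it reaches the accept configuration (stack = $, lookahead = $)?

9

step 1: stack=$ <S>  input=q v q r r v $  — expand <S> ::= q v <N>
step 2: stack=$ <N> v q  input=q v q r r v $  — match q
step 3: stack=$ <N> v  input=v q r r v $  — match v
step 4: stack=$ <N>  input=q r r v $  — expand <N> ::= <B> v
step 5: stack=$ v <B>  input=q r r v $  — expand <B> ::= q r r
step 6: stack=$ v r r q  input=q r r v $  — match q
step 7: stack=$ v r r  input=r r v $  — match r
step 8: stack=$ v r  input=r v $  — match r
step 9: stack=$ v  input=v $  — match v
Accept reached after 9 steps.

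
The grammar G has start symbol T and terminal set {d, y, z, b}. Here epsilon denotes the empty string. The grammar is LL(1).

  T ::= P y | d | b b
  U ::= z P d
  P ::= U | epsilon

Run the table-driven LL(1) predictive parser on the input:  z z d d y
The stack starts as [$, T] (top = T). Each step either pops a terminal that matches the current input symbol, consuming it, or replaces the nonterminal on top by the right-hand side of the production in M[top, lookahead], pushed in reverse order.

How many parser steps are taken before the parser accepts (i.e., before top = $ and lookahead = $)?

step 1: stack=$ T  input=z z d d y $  — expand T ::= P y
step 2: stack=$ y P  input=z z d d y $  — expand P ::= U
step 3: stack=$ y U  input=z z d d y $  — expand U ::= z P d
step 4: stack=$ y d P z  input=z z d d y $  — match z
step 5: stack=$ y d P  input=z d d y $  — expand P ::= U
step 6: stack=$ y d U  input=z d d y $  — expand U ::= z P d
step 7: stack=$ y d d P z  input=z d d y $  — match z
step 8: stack=$ y d d P  input=d d y $  — expand P ::= epsilon
step 9: stack=$ y d d  input=d d y $  — match d
step 10: stack=$ y d  input=d y $  — match d
step 11: stack=$ y  input=y $  — match y
Accept reached after 11 steps.

11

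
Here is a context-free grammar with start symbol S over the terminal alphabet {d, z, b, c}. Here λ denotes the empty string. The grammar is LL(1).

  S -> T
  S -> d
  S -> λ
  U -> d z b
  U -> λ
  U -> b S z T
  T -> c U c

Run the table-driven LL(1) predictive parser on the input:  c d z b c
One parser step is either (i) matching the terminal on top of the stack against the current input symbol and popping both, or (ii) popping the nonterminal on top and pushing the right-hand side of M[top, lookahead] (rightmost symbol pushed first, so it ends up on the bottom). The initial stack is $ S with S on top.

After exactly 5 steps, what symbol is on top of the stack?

     Stack      Input        Action
  1  $ S        c d z b c $  expand S -> T
  2  $ T        c d z b c $  expand T -> c U c
  3  $ c U c    c d z b c $  match c
  4  $ c U      d z b c $    expand U -> d z b
  5  $ c b z d  d z b c $    match d
Stack after step 5: $ c b z (top = z).

z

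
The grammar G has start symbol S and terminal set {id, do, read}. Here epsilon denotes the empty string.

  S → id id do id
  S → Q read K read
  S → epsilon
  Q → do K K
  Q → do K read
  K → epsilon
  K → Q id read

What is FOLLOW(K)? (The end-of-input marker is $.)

{do, id, read}

FIRST(Q) = {do}
FIRST(S) = {epsilon, do, id}  (via Q read K read)
FIRST(K) = {epsilon, do}  (via Q id read)
FOLLOW(S) includes $ since S is the start symbol.
FOLLOW(S): S appears on no right-hand side. Thus FOLLOW(S) = {$}.
FOLLOW(Q): in S→Q read K read, Q is followed by read K read with FIRST {read}; in K→Q id read, Q is followed by id read with FIRST {id}. Thus FOLLOW(Q) = {id, read}.
FOLLOW(K): in S→Q read K read, K is followed by read with FIRST {read}; in Q→do K K (occurrence 1), K is followed by K with FIRST {epsilon, do}; in Q→do K K (occurrence 1), the suffix after K is nullable, so FOLLOW(K) ⊇ FOLLOW(Q) = {id, read}; in Q→do K K (occurrence 2), the suffix after K is empty, so FOLLOW(K) ⊇ FOLLOW(Q) = {id, read}; in Q→do K read, K is followed by read with FIRST {read}. Thus FOLLOW(K) = {do, id, read}.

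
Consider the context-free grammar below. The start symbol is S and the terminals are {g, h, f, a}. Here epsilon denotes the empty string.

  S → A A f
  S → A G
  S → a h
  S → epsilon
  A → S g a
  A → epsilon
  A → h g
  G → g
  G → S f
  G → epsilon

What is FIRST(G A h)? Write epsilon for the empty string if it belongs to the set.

{a, f, g, h}

FIRST(S): from S→A A f we get {a, f, g, h}; from S→A G we get {epsilon, a, f, g, h}; from S→a h we get {a}; from S→epsilon we get {epsilon}. So FIRST(S) = {epsilon, a, f, g, h}.
FIRST(A): from A→S g a we get {a, f, g, h}; from A→epsilon we get {epsilon}; from A→h g we get {h}. So FIRST(A) = {epsilon, a, f, g, h}.
FIRST(G): from G→g we get {g}; from G→S f we get {a, f, g, h}; from G→epsilon we get {epsilon}. So FIRST(G) = {epsilon, a, f, g, h}.
FIRST(G A h): take FIRST of each symbol in turn, carrying on past any symbol whose FIRST contains epsilon; result {a, f, g, h}.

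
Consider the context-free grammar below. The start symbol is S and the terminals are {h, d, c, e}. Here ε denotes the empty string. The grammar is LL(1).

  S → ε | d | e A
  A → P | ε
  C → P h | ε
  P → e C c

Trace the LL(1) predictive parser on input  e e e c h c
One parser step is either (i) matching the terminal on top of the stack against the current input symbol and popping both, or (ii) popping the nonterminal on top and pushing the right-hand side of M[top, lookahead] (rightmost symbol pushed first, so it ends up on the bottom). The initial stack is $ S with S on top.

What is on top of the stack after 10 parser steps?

h

step 1: stack=$ S  input=e e e c h c $  — expand S → e A
step 2: stack=$ A e  input=e e e c h c $  — match e
step 3: stack=$ A  input=e e c h c $  — expand A → P
step 4: stack=$ P  input=e e c h c $  — expand P → e C c
step 5: stack=$ c C e  input=e e c h c $  — match e
step 6: stack=$ c C  input=e c h c $  — expand C → P h
step 7: stack=$ c h P  input=e c h c $  — expand P → e C c
step 8: stack=$ c h c C e  input=e c h c $  — match e
step 9: stack=$ c h c C  input=c h c $  — expand C → ε
step 10: stack=$ c h c  input=c h c $  — match c
Stack after step 10: $ c h (top = h).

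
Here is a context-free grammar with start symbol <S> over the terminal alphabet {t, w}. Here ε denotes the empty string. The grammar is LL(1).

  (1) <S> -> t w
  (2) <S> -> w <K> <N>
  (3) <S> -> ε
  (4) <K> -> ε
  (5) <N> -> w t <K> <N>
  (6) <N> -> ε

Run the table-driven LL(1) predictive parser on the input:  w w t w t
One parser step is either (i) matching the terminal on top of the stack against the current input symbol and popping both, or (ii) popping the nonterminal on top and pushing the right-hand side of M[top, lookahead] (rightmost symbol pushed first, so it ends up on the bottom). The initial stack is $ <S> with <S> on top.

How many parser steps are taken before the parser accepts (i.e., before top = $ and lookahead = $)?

12

      Stack          Input        Action
   1  $ <S>          w w t w t $  expand <S> -> w <K> <N>
   2  $ <N> <K> w    w w t w t $  match w
   3  $ <N> <K>      w t w t $    expand <K> -> ε
   4  $ <N>          w t w t $    expand <N> -> w t <K> <N>
   5  $ <N> <K> t w  w t w t $    match w
   6  $ <N> <K> t    t w t $      match t
   7  $ <N> <K>      w t $        expand <K> -> ε
   8  $ <N>          w t $        expand <N> -> w t <K> <N>
   9  $ <N> <K> t w  w t $        match w
  10  $ <N> <K> t    t $          match t
  11  $ <N> <K>      $            expand <K> -> ε
  12  $ <N>          $            expand <N> -> ε
Accept reached after 12 steps.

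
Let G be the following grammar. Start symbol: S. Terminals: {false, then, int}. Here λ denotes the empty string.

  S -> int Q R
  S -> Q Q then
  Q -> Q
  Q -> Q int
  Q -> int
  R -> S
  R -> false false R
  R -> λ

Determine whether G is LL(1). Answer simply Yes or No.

FIRST(S) = {int}
FIRST(Q) = {int}
FIRST(R) = {λ, false, int}
FOLLOW(S) = {$}
FOLLOW(Q) = {$, false, int, then}
FOLLOW(R) = {$}
Cell M[Q, int] receives both Q -> Q and Q -> Q int and Q -> int — the grammar is not LL(1).

No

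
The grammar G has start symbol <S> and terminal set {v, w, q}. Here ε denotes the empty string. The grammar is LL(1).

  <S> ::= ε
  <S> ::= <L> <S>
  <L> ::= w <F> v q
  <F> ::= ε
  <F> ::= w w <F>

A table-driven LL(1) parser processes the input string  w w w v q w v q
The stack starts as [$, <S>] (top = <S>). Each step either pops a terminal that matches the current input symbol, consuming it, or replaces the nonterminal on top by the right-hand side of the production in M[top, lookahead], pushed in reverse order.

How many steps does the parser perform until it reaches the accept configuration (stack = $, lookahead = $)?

step 1: stack=$ <S>  input=w w w v q w v q $  — expand <S> ::= <L> <S>
step 2: stack=$ <S> <L>  input=w w w v q w v q $  — expand <L> ::= w <F> v q
step 3: stack=$ <S> q v <F> w  input=w w w v q w v q $  — match w
step 4: stack=$ <S> q v <F>  input=w w v q w v q $  — expand <F> ::= w w <F>
step 5: stack=$ <S> q v <F> w w  input=w w v q w v q $  — match w
step 6: stack=$ <S> q v <F> w  input=w v q w v q $  — match w
step 7: stack=$ <S> q v <F>  input=v q w v q $  — expand <F> ::= ε
step 8: stack=$ <S> q v  input=v q w v q $  — match v
step 9: stack=$ <S> q  input=q w v q $  — match q
step 10: stack=$ <S>  input=w v q $  — expand <S> ::= <L> <S>
step 11: stack=$ <S> <L>  input=w v q $  — expand <L> ::= w <F> v q
step 12: stack=$ <S> q v <F> w  input=w v q $  — match w
step 13: stack=$ <S> q v <F>  input=v q $  — expand <F> ::= ε
step 14: stack=$ <S> q v  input=v q $  — match v
step 15: stack=$ <S> q  input=q $  — match q
step 16: stack=$ <S>  input=$  — expand <S> ::= ε
Accept reached after 16 steps.

16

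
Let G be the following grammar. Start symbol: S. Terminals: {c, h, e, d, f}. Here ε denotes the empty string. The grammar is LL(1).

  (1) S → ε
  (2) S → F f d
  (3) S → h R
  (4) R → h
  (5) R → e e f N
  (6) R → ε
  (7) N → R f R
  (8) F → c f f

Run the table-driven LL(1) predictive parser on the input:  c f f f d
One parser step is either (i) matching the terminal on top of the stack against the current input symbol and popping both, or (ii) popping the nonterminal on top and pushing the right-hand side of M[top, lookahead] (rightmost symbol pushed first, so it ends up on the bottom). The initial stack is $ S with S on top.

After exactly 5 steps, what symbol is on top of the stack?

f

step 1: stack=$ S  input=c f f f d $  — expand S → F f d
step 2: stack=$ d f F  input=c f f f d $  — expand F → c f f
step 3: stack=$ d f f f c  input=c f f f d $  — match c
step 4: stack=$ d f f f  input=f f f d $  — match f
step 5: stack=$ d f f  input=f f d $  — match f
Stack after step 5: $ d f (top = f).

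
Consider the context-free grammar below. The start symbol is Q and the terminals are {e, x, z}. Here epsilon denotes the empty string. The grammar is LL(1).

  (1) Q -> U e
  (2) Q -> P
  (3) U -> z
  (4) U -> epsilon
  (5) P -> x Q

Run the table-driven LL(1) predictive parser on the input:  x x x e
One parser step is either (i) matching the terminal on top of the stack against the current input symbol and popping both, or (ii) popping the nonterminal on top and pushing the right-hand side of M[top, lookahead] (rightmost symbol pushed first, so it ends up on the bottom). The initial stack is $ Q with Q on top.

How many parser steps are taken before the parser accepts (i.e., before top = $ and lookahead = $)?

step 1: stack=$ Q  input=x x x e $  — expand Q -> P
step 2: stack=$ P  input=x x x e $  — expand P -> x Q
step 3: stack=$ Q x  input=x x x e $  — match x
step 4: stack=$ Q  input=x x e $  — expand Q -> P
step 5: stack=$ P  input=x x e $  — expand P -> x Q
step 6: stack=$ Q x  input=x x e $  — match x
step 7: stack=$ Q  input=x e $  — expand Q -> P
step 8: stack=$ P  input=x e $  — expand P -> x Q
step 9: stack=$ Q x  input=x e $  — match x
step 10: stack=$ Q  input=e $  — expand Q -> U e
step 11: stack=$ e U  input=e $  — expand U -> epsilon
step 12: stack=$ e  input=e $  — match e
Accept reached after 12 steps.

12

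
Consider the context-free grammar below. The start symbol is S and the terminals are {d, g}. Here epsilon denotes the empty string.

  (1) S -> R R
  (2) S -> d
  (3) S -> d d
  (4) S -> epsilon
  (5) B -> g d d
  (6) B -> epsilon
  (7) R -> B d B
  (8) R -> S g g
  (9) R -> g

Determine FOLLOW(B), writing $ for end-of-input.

{$, d, g}

FIRST(B) = {epsilon, g}
FIRST(S) = {epsilon, d, g}  (via R R)
FIRST(R) = {d, g}  (via B d B, S g g)
FOLLOW(S) includes $ since S is the start symbol.
FOLLOW(S): in R->S g g, S is followed by g g with FIRST {g}. Thus FOLLOW(S) = {$, g}.
FOLLOW(R): in S->R R (occurrence 1), R is followed by R with FIRST {d, g}; in S->R R (occurrence 2), the suffix after R is empty, so FOLLOW(R) ⊇ FOLLOW(S) = {$, g}. Thus FOLLOW(R) = {$, d, g}.
FOLLOW(B): in R->B d B (occurrence 1), B is followed by d B with FIRST {d}; in R->B d B (occurrence 2), the suffix after B is empty, so FOLLOW(B) ⊇ FOLLOW(R) = {$, d, g}. Thus FOLLOW(B) = {$, d, g}.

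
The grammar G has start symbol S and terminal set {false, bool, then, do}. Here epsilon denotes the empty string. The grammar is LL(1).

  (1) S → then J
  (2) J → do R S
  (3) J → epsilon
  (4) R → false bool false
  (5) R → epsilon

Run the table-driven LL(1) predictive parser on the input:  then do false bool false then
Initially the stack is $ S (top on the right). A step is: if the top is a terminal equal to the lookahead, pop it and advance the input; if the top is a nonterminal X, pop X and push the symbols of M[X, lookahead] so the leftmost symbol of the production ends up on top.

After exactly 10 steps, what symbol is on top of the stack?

J

step 1: stack=$ S  input=then do false bool false then $  — expand S → then J
step 2: stack=$ J then  input=then do false bool false then $  — match then
step 3: stack=$ J  input=do false bool false then $  — expand J → do R S
step 4: stack=$ S R do  input=do false bool false then $  — match do
step 5: stack=$ S R  input=false bool false then $  — expand R → false bool false
step 6: stack=$ S false bool false  input=false bool false then $  — match false
step 7: stack=$ S false bool  input=bool false then $  — match bool
step 8: stack=$ S false  input=false then $  — match false
step 9: stack=$ S  input=then $  — expand S → then J
step 10: stack=$ J then  input=then $  — match then
Stack after step 10: $ J (top = J).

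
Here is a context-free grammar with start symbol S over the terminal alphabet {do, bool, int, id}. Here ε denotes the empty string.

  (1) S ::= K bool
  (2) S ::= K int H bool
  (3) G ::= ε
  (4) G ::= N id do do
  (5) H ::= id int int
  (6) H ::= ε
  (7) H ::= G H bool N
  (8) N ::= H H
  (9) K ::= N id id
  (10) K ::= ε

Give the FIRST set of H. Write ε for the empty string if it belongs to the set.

FIRST(S): from S::=K bool we get {bool, id}; from S::=K int H bool we get {bool, id, int}. So FIRST(S) = {bool, id, int}.
FIRST(G): from G::=ε we get {ε}; from G::=N id do do we get {bool, id}. So FIRST(G) = {ε, bool, id}.
FIRST(H): from H::=id int int we get {id}; from H::=ε we get {ε}; from H::=G H bool N we get {bool, id}. So FIRST(H) = {ε, bool, id}.
FIRST(N): from N::=H H we get {ε, bool, id}. So FIRST(N) = {ε, bool, id}.
FIRST(K): from K::=N id id we get {bool, id}; from K::=ε we get {ε}. So FIRST(K) = {ε, bool, id}.

{ε, bool, id}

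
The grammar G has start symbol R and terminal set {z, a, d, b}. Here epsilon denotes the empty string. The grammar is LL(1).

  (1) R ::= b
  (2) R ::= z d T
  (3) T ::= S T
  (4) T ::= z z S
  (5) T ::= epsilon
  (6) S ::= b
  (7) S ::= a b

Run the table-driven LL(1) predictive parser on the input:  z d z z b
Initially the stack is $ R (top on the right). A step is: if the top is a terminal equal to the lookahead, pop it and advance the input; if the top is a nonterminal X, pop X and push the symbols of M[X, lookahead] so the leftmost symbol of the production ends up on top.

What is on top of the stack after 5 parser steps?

z

step 1: stack=$ R  input=z d z z b $  — expand R ::= z d T
step 2: stack=$ T d z  input=z d z z b $  — match z
step 3: stack=$ T d  input=d z z b $  — match d
step 4: stack=$ T  input=z z b $  — expand T ::= z z S
step 5: stack=$ S z z  input=z z b $  — match z
Stack after step 5: $ S z (top = z).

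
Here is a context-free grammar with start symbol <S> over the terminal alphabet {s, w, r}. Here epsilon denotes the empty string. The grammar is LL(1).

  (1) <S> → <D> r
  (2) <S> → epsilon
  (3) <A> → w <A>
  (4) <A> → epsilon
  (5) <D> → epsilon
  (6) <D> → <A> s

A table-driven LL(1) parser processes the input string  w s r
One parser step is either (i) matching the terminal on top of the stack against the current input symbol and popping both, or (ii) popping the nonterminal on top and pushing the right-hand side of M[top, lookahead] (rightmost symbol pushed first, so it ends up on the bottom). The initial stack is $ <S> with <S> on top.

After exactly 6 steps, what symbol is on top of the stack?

r

     Stack        Input    Action
  1  $ <S>        w s r $  expand <S> → <D> r
  2  $ r <D>      w s r $  expand <D> → <A> s
  3  $ r s <A>    w s r $  expand <A> → w <A>
  4  $ r s <A> w  w s r $  match w
  5  $ r s <A>    s r $    expand <A> → epsilon
  6  $ r s        s r $    match s
Stack after step 6: $ r (top = r).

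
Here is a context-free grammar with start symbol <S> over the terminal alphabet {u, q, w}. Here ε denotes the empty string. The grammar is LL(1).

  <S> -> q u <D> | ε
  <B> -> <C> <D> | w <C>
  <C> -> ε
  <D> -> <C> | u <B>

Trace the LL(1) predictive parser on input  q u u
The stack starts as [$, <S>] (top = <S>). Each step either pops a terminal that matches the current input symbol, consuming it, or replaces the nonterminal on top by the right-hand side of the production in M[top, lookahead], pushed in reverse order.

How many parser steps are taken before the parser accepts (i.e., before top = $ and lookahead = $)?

step 1: stack=$ <S>  input=q u u $  — expand <S> -> q u <D>
step 2: stack=$ <D> u q  input=q u u $  — match q
step 3: stack=$ <D> u  input=u u $  — match u
step 4: stack=$ <D>  input=u $  — expand <D> -> u <B>
step 5: stack=$ <B> u  input=u $  — match u
step 6: stack=$ <B>  input=$  — expand <B> -> <C> <D>
step 7: stack=$ <D> <C>  input=$  — expand <C> -> ε
step 8: stack=$ <D>  input=$  — expand <D> -> <C>
step 9: stack=$ <C>  input=$  — expand <C> -> ε
Accept reached after 9 steps.

9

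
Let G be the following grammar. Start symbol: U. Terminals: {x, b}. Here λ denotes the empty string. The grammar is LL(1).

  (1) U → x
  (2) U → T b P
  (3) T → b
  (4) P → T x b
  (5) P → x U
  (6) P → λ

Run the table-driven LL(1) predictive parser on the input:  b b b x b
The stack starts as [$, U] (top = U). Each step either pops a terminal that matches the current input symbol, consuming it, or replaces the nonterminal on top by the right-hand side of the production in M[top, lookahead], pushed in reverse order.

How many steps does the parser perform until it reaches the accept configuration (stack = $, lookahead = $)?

9

     Stack    Input        Action
  1  $ U      b b b x b $  expand U → T b P
  2  $ P b T  b b b x b $  expand T → b
  3  $ P b b  b b b x b $  match b
  4  $ P b    b b x b $    match b
  5  $ P      b x b $      expand P → T x b
  6  $ b x T  b x b $      expand T → b
  7  $ b x b  b x b $      match b
  8  $ b x    x b $        match x
  9  $ b      b $          match b
Accept reached after 9 steps.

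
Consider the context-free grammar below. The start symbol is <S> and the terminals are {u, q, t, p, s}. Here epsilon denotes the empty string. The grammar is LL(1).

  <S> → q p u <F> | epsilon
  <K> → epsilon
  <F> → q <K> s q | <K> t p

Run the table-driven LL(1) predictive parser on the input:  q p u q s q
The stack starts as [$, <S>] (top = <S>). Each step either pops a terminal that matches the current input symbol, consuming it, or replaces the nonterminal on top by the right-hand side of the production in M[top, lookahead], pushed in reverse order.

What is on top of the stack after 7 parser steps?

s

step 1: stack=$ <S>  input=q p u q s q $  — expand <S> → q p u <F>
step 2: stack=$ <F> u p q  input=q p u q s q $  — match q
step 3: stack=$ <F> u p  input=p u q s q $  — match p
step 4: stack=$ <F> u  input=u q s q $  — match u
step 5: stack=$ <F>  input=q s q $  — expand <F> → q <K> s q
step 6: stack=$ q s <K> q  input=q s q $  — match q
step 7: stack=$ q s <K>  input=s q $  — expand <K> → epsilon
Stack after step 7: $ q s (top = s).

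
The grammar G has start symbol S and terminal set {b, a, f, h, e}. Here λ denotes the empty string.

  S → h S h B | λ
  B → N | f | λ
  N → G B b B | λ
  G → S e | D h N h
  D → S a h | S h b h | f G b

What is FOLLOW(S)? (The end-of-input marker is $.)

FIRST(S): from S→h S h B we get {h}; from S→λ we get {λ}. So FIRST(S) = {λ, h}.
FIRST(D): from D→S a h we get {a, h}; from D→S h b h we get {h}; from D→f G b we get {f}. So FIRST(D) = {a, f, h}.
FIRST(G): from G→S e we get {e, h}; from G→D h N h we get {a, f, h}. So FIRST(G) = {a, e, f, h}.
FIRST(N): from N→G B b B we get {a, e, f, h}; from N→λ we get {λ}. So FIRST(N) = {λ, a, e, f, h}.
FIRST(B): from B→N we get {λ, a, e, f, h}; from B→f we get {f}; from B→λ we get {λ}. So FIRST(B) = {λ, a, e, f, h}.
FOLLOW(S) includes $ since S is the start symbol.
FOLLOW(S): in S→h S h B, S is followed by h B with FIRST {h}; in G→S e, S is followed by e with FIRST {e}; in D→S a h, S is followed by a h with FIRST {a}; in D→S h b h, S is followed by h b h with FIRST {h}. Thus FOLLOW(S) = {$, a, e, h}.
FOLLOW(G): in N→G B b B, G is followed by B b B with FIRST {a, b, e, f, h}; in D→f G b, G is followed by b with FIRST {b}. Thus FOLLOW(G) = {a, b, e, f, h}.
FOLLOW(D): in G→D h N h, D is followed by h N h with FIRST {h}. Thus FOLLOW(D) = {h}.
FOLLOW(B): in S→h S h B, the suffix after B is empty, so FOLLOW(B) ⊇ FOLLOW(S) = {$, a, e, h}; in N→G B b B (occurrence 1), B is followed by b B with FIRST {b}; in N→G B b B (occurrence 2), the suffix after B is empty, so FOLLOW(B) ⊇ FOLLOW(N) = {$, a, b, e, h}. Thus FOLLOW(B) = {$, a, b, e, h}.
FOLLOW(N): in B→N, the suffix after N is empty, so FOLLOW(N) ⊇ FOLLOW(B) = {$, a, b, e, h}; in G→D h N h, N is followed by h with FIRST {h}. Thus FOLLOW(N) = {$, a, b, e, h}.

{$, a, e, h}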